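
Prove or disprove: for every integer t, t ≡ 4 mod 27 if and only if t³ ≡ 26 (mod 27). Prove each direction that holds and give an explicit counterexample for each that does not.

(⇒) This fails: take t = 4. Then 4 ≡ 4 (mod 27), but 4³ = 64 ≡ 10 (mod 27), not 26.

(⇐) This fails: take t = 8. Then 8³ = 512 ≡ 26 (mod 27), yet 8 ≡ 8 (mod 27), not 4.

Both directions fail.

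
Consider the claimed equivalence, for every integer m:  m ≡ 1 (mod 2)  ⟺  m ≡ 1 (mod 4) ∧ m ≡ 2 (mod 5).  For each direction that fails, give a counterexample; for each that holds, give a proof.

(⇒) fails; (⇐) holds.

(⇒) This fails: m = 1 gives 1 ≡ 1 (mod 2) but 1 ≡ 1 (mod 5), so the conjunction on the right does not hold.

(⇐) Conversely, if m ≡ 1 (mod 4) and m ≡ 2 (mod 5), then by the Chinese remainder theorem m ≡ 17 (mod 20). Since 17 ≡ 1 (mod 2) and 2 ∣ 20, we get m ≡ 1 (mod 2).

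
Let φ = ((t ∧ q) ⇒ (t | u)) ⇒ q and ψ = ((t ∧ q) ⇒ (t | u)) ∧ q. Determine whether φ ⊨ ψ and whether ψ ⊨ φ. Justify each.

(⟸) Assume the antecedent. If t is true, the antecedent forces (t = T, u = F, q = T) or (t = T, u = T, q = T), and ((t ∧ q) ⇒ (t | u)) ⇒ q holds there. If t is false, the antecedent forces (t = F, u = F, q = T) or (t = F, u = T, q = T), and ((t ∧ q) ⇒ (t | u)) ⇒ q holds there. Either way ((t ∧ q) ⇒ (t | u)) ⇒ q holds.

(⟹) Assume the antecedent. If t is true, the antecedent forces (t = T, u = F, q = T) or (t = T, u = T, q = T), and ((t ∧ q) ⇒ (t | u)) ∧ q holds there. If t is false, the antecedent forces (t = F, u = F, q = T) or (t = F, u = T, q = T), and ((t ∧ q) ⇒ (t | u)) ∧ q holds there. Either way ((t ∧ q) ⇒ (t | u)) ∧ q holds.

Both directions hold.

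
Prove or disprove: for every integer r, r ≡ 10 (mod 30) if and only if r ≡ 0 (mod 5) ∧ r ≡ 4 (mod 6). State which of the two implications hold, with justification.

Both directions hold.

(⟹) Suppose r ≡ 10 (mod 30); write r = 30j + 10. Since 5 ∣ 30, reducing mod 5 gives r ≡ 10 ≡ 0 (mod 5); since 6 ∣ 30, reducing mod 6 gives r ≡ 10 ≡ 4 (mod 6).

(⟸) Conversely, if r ≡ 0 (mod 5) and r ≡ 4 (mod 6), then by the Chinese remainder theorem r ≡ 10 (mod 30). This is exactly r ≡ 10 (mod 30).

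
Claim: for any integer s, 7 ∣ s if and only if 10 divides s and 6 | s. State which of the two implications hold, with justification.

Neither direction holds.

Forward direction. This fails: take s = 7. Certainly 7 ∣ 7, but 10 ∤ 7.

Converse. This fails: take s = 30. Both 10 ∣ 30 and 6 ∣ 30, yet 30 is not a multiple of 7 (since 30 = 4·7 + 2), so 7 ∤ 30.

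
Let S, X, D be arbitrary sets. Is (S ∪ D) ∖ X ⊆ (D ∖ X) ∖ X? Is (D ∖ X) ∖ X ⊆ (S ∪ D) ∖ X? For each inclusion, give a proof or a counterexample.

(⊆) fails; (⊇) holds.

Forward inclusion. This inclusion fails. Take S = {1}, X = ∅, D = ∅; then 1 ∈ (S ∪ D) ∖ X but 1 ∉ (D ∖ X) ∖ X.

Reverse inclusion. Let x ∈ (D ∖ X) ∖ X. Then either x ∈ D and x ∉ S, X; or x ∈ S ∩ D and x ∉ X. In each case x ∈ (S ∪ D) ∖ X, so (D ∖ X) ∖ X ⊆ (S ∪ D) ∖ X.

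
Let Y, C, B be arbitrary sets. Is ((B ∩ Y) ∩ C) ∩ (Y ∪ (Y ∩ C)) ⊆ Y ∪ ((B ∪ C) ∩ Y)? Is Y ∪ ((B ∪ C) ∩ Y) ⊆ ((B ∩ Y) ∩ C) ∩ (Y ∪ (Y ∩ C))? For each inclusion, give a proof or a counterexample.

The sets are not equal: only the forward inclusion holds.

Forward inclusion. Let x ∈ ((B ∩ Y) ∩ C) ∩ (Y ∪ (Y ∩ C)). Then x ∈ Y ∩ C ∩ B, from which x ∈ Y ∪ ((B ∪ C) ∩ Y).

Reverse inclusion. This inclusion fails. Take Y = {1}, C = ∅, B = ∅; then 1 ∈ Y ∪ ((B ∪ C) ∩ Y) but 1 ∉ ((B ∩ Y) ∩ C) ∩ (Y ∪ (Y ∩ C)).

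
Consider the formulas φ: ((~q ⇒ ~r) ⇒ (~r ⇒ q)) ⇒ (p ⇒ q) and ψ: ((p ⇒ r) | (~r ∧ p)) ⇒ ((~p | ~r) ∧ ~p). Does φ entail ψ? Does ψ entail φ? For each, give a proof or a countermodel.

Only the converse holds.

(→) This fails. Under q = F, r = F, p = T, the left side is true but the right side is false.

(←) Assume the antecedent. If q is true, the consequent reduces to true regardless of the other variables. If q is false, the antecedent forces (q = F, r = F, p = F) or (q = F, r = T, p = F), and the consequent holds there. Either way the consequent holds.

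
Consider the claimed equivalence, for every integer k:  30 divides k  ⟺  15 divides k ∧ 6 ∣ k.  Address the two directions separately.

Both directions hold; the statement is true.

[⇐] Suppose 15 ∣ k and 6 ∣ k. Any common multiple of 15 and 6 is a multiple of their lcm; here lcm(15, 6) = 15·6/gcd(15, 6) = 90/3 = 30, so 30 ∣ k.

[⇒] If 30 ∣ k, write k = 30q. Since 30 = 2·15, k = 15·(2q), so 15 ∣ k; and since 30 = 5·6, k = 6·(5q), so 6 ∣ k.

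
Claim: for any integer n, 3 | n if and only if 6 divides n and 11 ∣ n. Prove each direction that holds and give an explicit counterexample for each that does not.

[⇒] This fails: take n = 3. Certainly 3 ∣ 3, but 6 ∤ 3.

[⇐] Suppose 6 ∣ n and 11 ∣ n. Any common multiple of 6 and 11 is a multiple of their lcm; here gcd(6, 11) = 1, so lcm(6, 11) = 6·11 = 66, so 66 ∣ n. Since 3 ∣ 66, it follows that 3 ∣ n.

Only the converse holds.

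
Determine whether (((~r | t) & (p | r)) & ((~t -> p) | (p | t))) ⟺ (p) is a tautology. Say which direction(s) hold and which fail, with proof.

Both directions fail.

(⇒) This fails. Under r = T, p = F, t = T, the left side is true but the right side is false.

(⇐) This fails. Under r = T, p = T, t = F, the left side is false but the right side is true.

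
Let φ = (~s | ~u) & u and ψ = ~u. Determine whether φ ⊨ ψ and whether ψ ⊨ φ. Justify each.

[⇒] This fails. Under s = F, u = T, the left side is true but the right side is false.

[⇐] This fails. Under s = F, u = F, the left side is false but the right side is true.

Neither implication holds.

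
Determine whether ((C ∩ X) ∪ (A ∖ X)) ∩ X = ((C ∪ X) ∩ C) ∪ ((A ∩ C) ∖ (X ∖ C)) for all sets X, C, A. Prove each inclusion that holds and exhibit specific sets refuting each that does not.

(⟹) Let x ∈ ((C ∩ X) ∪ (A ∖ X)) ∩ X. Then either x ∈ X ∩ C and x ∉ A; or x ∈ X ∩ C ∩ A. In each case x ∈ ((C ∪ X) ∩ C) ∪ ((A ∩ C) ∖ (X ∖ C)), so ((C ∩ X) ∪ (A ∖ X)) ∩ X ⊆ ((C ∪ X) ∩ C) ∪ ((A ∩ C) ∖ (X ∖ C)).

(⟸) This inclusion fails. Take X = ∅, C = {1}, A = ∅; then 1 ∈ ((C ∪ X) ∩ C) ∪ ((A ∩ C) ∖ (X ∖ C)) but 1 ∉ ((C ∩ X) ∪ (A ∖ X)) ∩ X.

(⊆) holds; (⊇) fails.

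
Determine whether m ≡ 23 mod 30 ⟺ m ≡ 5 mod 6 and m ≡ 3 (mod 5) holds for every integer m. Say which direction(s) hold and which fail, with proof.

(→) Suppose m ≡ 23 (mod 30); write m = 30j + 23. Since 6 ∣ 30, reducing mod 6 gives m ≡ 23 ≡ 5 (mod 6); since 5 ∣ 30, reducing mod 5 gives m ≡ 23 ≡ 3 (mod 5).

(←) Conversely, if m ≡ 5 (mod 6) and m ≡ 3 (mod 5), then by the Chinese remainder theorem m ≡ 23 (mod 30). This is exactly m ≡ 23 (mod 30).

Both implications hold.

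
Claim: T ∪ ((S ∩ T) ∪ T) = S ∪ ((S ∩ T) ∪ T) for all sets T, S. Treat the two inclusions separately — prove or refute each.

(⟹) Let x ∈ T ∪ ((S ∩ T) ∪ T). Then either x ∈ T and x ∉ S; or x ∈ T ∩ S. In each case x ∈ S ∪ ((S ∩ T) ∪ T), so T ∪ ((S ∩ T) ∪ T) ⊆ S ∪ ((S ∩ T) ∪ T).

(⟸) This inclusion fails. Take T = ∅, S = {1}; then 1 ∈ S ∪ ((S ∩ T) ∪ T) but 1 ∉ T ∪ ((S ∩ T) ∪ T).

The sets are not equal: only the forward inclusion holds.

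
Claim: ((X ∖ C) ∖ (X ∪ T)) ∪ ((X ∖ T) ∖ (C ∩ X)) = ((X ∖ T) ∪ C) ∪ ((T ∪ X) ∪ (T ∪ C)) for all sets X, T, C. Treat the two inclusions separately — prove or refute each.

Forward inclusion. Let x ∈ ((X ∖ C) ∖ (X ∪ T)) ∪ ((X ∖ T) ∖ (C ∩ X)). Then x ∈ X and x ∉ T, C, from which x ∈ ((X ∖ T) ∪ C) ∪ ((T ∪ X) ∪ (T ∪ C)).

Reverse inclusion. This inclusion fails. Take X = ∅, T = {1}, C = ∅; then 1 ∈ ((X ∖ T) ∪ C) ∪ ((T ∪ X) ∪ (T ∪ C)) but 1 ∉ ((X ∖ C) ∖ (X ∪ T)) ∪ ((X ∖ T) ∖ (C ∩ X)).

The sets are not equal: only the forward inclusion holds.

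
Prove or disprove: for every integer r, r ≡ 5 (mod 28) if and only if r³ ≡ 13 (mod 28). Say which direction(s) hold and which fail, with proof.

(⇒) holds; (⇐) fails.

(⇒) Suppose r ≡ 5 (mod 28). Write r = 28j + 5. Then (28j + 5)³ = 21952j³ + 11760j² + 2100j + 125 = 28(784j³ + 420j² + 75j + 4) + 13, so r³ ≡ 13 (mod 28).

(⇐) This fails: take r = 13. Then 13³ = 2197 ≡ 13 (mod 28), yet 13 ≡ 13 (mod 28), not 5.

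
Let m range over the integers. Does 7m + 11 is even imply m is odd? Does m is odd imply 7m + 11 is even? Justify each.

Both directions hold; the statement is true.

(⟹) Suppose 7m + 11 is even. Since 7 is odd, 7m and m have the same parity, so 7m + 11 ≡ m + 11 (mod 2). As 11 is odd, 7m + 11 is even exactly when m is odd. Thus m is odd.

(⟸) Conversely, suppose m is odd; write m = 2j + 1. Then 7m + 11 = 7·(2j + 1) + 11 = 2·7j + 18, which is even.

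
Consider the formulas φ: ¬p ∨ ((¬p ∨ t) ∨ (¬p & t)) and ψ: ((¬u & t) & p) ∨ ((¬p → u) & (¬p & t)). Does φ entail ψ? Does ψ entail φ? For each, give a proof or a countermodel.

[⇒] This fails. Under u = F, p = F, t = F, the left side is true but the right side is false.

[⇐] Assume the antecedent. If u is true, the antecedent forces (u = T, p = F, t = T), and ¬p ∨ ((¬p ∨ t) ∨ (¬p & t)) holds there. If u is false, the antecedent forces (u = F, p = T, t = T), and ¬p ∨ ((¬p ∨ t) ∨ (¬p & t)) holds there. Either way ¬p ∨ ((¬p ∨ t) ∨ (¬p & t)) holds.

(⇒) fails; (⇐) holds.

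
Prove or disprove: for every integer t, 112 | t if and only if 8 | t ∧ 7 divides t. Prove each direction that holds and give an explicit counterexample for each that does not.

Forward direction. If 112 ∣ t, write t = 112q. Since 112 = 14·8, t = 8·(14q), so 8 ∣ t; and since 112 = 16·7, t = 7·(16q), so 7 ∣ t.

Converse. This fails: take t = 56. Both 8 ∣ 56 and 7 ∣ 56, yet 56 is not a multiple of 112 (since 56 = 0·112 + 56), so 112 ∤ 56.

Only the forward direction holds.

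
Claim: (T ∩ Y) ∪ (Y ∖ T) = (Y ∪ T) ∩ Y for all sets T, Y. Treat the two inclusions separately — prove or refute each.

Both inclusions hold.

Reverse inclusion. Let x ∈ (Y ∪ T) ∩ Y. Then either x ∈ Y and x ∉ T; or x ∈ T ∩ Y. In each case x ∈ (T ∩ Y) ∪ (Y ∖ T), so (Y ∪ T) ∩ Y ⊆ (T ∩ Y) ∪ (Y ∖ T).

Forward inclusion. Let x ∈ (T ∩ Y) ∪ (Y ∖ T). Then either x ∈ Y and x ∉ T; or x ∈ T ∩ Y. In each case x ∈ (Y ∪ T) ∩ Y, so (T ∩ Y) ∪ (Y ∖ T) ⊆ (Y ∪ T) ∩ Y.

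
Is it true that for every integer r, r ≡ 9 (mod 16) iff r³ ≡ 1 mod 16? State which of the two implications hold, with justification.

(⟹) This fails: take r = 9. Then 9 ≡ 9 (mod 16), but 9³ = 729 ≡ 9 (mod 16), not 1.

(⟸) This fails: take r = 1. Then 1³ = 1 ≡ 1 (mod 16), yet 1 ≡ 1 (mod 16), not 9.

Both directions fail.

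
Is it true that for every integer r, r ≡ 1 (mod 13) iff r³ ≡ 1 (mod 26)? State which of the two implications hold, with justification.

(⇒) This fails: take r = 14. Then 14 ≡ 1 (mod 13), but 14³ = 2744 ≡ 14 (mod 26), not 1.

(⇐) This fails: take r = 3. Then 3³ = 27 ≡ 1 (mod 26), yet 3 ≡ 3 (mod 13), not 1.

Neither direction holds.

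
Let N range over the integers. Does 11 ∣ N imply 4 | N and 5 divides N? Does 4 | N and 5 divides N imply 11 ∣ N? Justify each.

Forward direction. This fails: take N = 11. Certainly 11 ∣ 11, but 4 ∤ 11.

Converse. This fails: take N = 20. Both 4 ∣ 20 and 5 ∣ 20, yet 20 is not a multiple of 11 (since 20 = 1·11 + 9), so 11 ∤ 20.

Neither implication holds.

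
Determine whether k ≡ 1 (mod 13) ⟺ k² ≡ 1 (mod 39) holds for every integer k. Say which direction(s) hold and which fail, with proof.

[⇒] This fails: take k = 27. Then 27 ≡ 1 (mod 13), but 27² = 729 ≡ 27 (mod 39), not 1.

[⇐] This fails: take k = 25. Then 25² = 625 ≡ 1 (mod 39), yet 25 ≡ 12 (mod 13), not 1.

Neither implication holds.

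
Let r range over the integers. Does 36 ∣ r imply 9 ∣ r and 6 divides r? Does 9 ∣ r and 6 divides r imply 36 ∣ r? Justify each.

[⇐] This fails: take r = 18. Both 9 ∣ 18 and 6 ∣ 18, yet 18 is not a multiple of 36 (since 18 = 0·36 + 18), so 36 ∤ 18.

[⇒] If 36 ∣ r, write r = 36q. Since 36 = 4·9, r = 9·(4q), so 9 ∣ r; and since 36 = 6·6, r = 6·(6q), so 6 ∣ r.

Only the forward direction holds.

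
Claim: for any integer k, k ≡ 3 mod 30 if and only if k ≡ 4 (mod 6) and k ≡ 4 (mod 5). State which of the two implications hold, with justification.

(⇒) This fails: k = 3 gives 3 ≡ 3 (mod 30) but 3 ≡ 3 (mod 6), so the conjunction on the right does not hold.

(⇐) This fails: k = 4 satisfies both congruences on the right (4 ≡ 4 mod 6 and 4 ≡ 4 mod 5) yet 4 ≡ 4 (mod 30), not 3.

(⇒) fails and (⇐) fails.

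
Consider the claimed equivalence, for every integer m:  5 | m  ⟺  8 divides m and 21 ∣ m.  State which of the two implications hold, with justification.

(⇒) This fails: take m = 5. Certainly 5 ∣ 5, but 8 ∤ 5.

(⇐) This fails: take m = 168. Both 8 ∣ 168 and 21 ∣ 168, yet 168 is not a multiple of 5 (since 168 = 33·5 + 3), so 5 ∤ 168.

Both directions fail.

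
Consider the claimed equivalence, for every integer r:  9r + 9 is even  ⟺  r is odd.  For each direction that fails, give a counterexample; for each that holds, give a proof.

Forward direction. Suppose 9r + 9 is even. Since 9 is odd, 9r and r have the same parity, so 9r + 9 ≡ r + 9 (mod 2). As 9 is odd, 9r + 9 is even exactly when r is odd. Thus r is odd.

Converse. Suppose r is odd; write r = 2j + 1. Then 9r + 9 = 9·(2j + 1) + 9 = 2·9j + 18, which is even.

Both implications hold.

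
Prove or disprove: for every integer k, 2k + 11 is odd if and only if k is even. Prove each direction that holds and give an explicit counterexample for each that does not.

(⇒) fails; (⇐) holds.

(→) This fails: take k = 5. Then 2k + 11 = 21, which is odd, yet k = 5 is odd, not even.

(←) Suppose k is even. Since 2 is even, 2k is even for every k, so 2k + 11 has the same parity as 11, which is odd. Hence 2k + 11 is odd.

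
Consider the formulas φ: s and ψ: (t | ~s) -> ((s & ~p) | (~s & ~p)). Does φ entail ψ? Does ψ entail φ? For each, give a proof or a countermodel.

(⇒) fails and (⇐) fails.

[⇒] This fails. Under s = T, t = T, p = T, the left side is true but the right side is false.

[⇐] This fails. Under s = F, t = F, p = F, the left side is false but the right side is true.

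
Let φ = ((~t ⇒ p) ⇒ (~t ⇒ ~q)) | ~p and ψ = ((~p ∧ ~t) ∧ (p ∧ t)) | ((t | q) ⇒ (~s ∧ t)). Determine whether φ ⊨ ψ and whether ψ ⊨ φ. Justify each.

[⇒] This fails. Under q = T, s = F, p = F, t = F, the left side is true but the right side is false.

[⇐] Assume the antecedent. If q is true, the antecedent forces (q = T, s = F, p = F, t = T) or (q = T, s = F, p = T, t = T), and ((~t ⇒ p) ⇒ (~t ⇒ ~q)) | ~p holds there. If q is false, ((~t ⇒ p) ⇒ (~t ⇒ ~q)) | ~p reduces to true regardless of the other variables. Either way ((~t ⇒ p) ⇒ (~t ⇒ ~q)) | ~p holds.

(⇒) fails; (⇐) holds.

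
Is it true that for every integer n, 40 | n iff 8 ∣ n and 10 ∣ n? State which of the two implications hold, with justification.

Both directions hold; the statement is true.

(⟸) Suppose 8 ∣ n and 10 ∣ n. Any common multiple of 8 and 10 is a multiple of their lcm; here lcm(8, 10) = 8·10/gcd(8, 10) = 80/2 = 40, so 40 ∣ n.

(⟹) If 40 ∣ n, write n = 40q. Since 40 = 5·8, n = 8·(5q), so 8 ∣ n; and since 40 = 4·10, n = 10·(4q), so 10 ∣ n.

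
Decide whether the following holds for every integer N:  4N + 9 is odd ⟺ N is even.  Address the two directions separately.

Converse. Suppose N is even. Since 4 is even, 4N is even for every N, so 4N + 9 has the same parity as 9, which is odd. Hence 4N + 9 is odd.

Forward direction. This fails: take N = 5. Then 4N + 9 = 29, which is odd, yet N = 5 is odd, not even.

Not equivalent: only (⇐) holds.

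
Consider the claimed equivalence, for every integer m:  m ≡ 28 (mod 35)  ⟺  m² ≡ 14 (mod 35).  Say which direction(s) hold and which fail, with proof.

(⇒) holds; (⇐) fails.

Forward direction. Suppose m ≡ 28 (mod 35). Write m = 35j + 28. Then (35j + 28)² = 1225j² + 1960j + 784 = 35(35j² + 56j + 22) + 14, so m² ≡ 14 (mod 35).

Converse. This fails: take m = 7. Then 7² = 49 ≡ 14 (mod 35), yet 7 ≡ 7 (mod 35), not 28.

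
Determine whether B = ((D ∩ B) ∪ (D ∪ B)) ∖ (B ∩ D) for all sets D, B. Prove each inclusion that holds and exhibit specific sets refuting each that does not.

Both inclusions fail.

(⊆) This inclusion fails. Take D = {1}, B = {1}; then 1 ∈ B but 1 ∉ ((D ∩ B) ∪ (D ∪ B)) ∖ (B ∩ D).

(⊇) This inclusion fails. Take D = {1}, B = ∅; then 1 ∈ ((D ∩ B) ∪ (D ∪ B)) ∖ (B ∩ D) but 1 ∉ B.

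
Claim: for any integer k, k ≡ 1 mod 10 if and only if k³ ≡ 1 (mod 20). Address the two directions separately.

[⇒] This fails: take k = 11. Then 11 ≡ 1 (mod 10), but 11³ = 1331 ≡ 11 (mod 20), not 1.

[⇐] Conversely, the residues r modulo 20 with r³ ≡ 1 (mod 20) are exactly {1}, and each is ≡ 1 (mod 10).

The forward direction fails; the converse holds.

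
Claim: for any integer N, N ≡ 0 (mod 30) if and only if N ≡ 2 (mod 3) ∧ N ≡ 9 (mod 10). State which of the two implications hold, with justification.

Neither implication holds.

Forward direction. This fails: N = 0 gives 0 ≡ 0 (mod 30) but 0 ≡ 0 (mod 3), so the conjunction on the right does not hold.

Converse. This fails: N = 29 satisfies both congruences on the right (29 ≡ 2 mod 3 and 29 ≡ 9 mod 10) yet 29 ≡ 29 (mod 30), not 0.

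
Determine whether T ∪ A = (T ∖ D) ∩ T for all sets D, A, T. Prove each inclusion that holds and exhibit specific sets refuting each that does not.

Only the reverse inclusion holds.

(⊆) This inclusion fails. Take D = ∅, A = {1}, T = ∅; then 1 ∈ T ∪ A but 1 ∉ (T ∖ D) ∩ T.

(⊇) Let x ∈ (T ∖ D) ∩ T. Then either x ∈ T and x ∉ D, A; or x ∈ A ∩ T and x ∉ D. In each case x ∈ T ∪ A, so (T ∖ D) ∩ T ⊆ T ∪ A.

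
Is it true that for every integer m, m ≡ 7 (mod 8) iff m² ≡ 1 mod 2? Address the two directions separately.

(←) This fails: take m = 1. Then 1² = 1 ≡ 1 (mod 2), yet 1 ≡ 1 (mod 8), not 7.

(→) Suppose m ≡ 7 (mod 8). Then m² ≡ 7² = 49 (mod 8), and since 2 ∣ 8, also m² ≡ 1 (mod 2).

The forward direction holds; the converse fails.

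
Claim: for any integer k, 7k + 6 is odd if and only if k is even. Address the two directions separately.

(⟹) This fails: k = 7 gives 7k + 6 = 55, which is odd, but 7 is odd, not even.

(⟸) This also fails: k = 4 is even, but 7k + 6 = 34 is even, not odd.

Neither implication holds.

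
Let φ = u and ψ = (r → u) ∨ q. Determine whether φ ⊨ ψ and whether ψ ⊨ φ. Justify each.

Only the forward direction holds.

Forward direction. Assume the antecedent. If r is true, the antecedent forces (r = T, u = T, q = F) or (r = T, u = T, q = T), and (r → u) ∨ q holds there. If r is false, (r → u) ∨ q reduces to true regardless of the other variables. Either way (r → u) ∨ q holds.

Converse. This fails. Under r = F, u = F, q = F, the left side is false but the right side is true.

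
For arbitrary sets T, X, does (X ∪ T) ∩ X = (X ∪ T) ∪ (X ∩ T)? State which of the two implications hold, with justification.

(⊆) holds; (⊇) fails.

(⟹) Let x ∈ (X ∪ T) ∩ X. Then either x ∈ X and x ∉ T; or x ∈ T ∩ X. In each case x ∈ (X ∪ T) ∪ (X ∩ T), so (X ∪ T) ∩ X ⊆ (X ∪ T) ∪ (X ∩ T).

(⟸) This inclusion fails. Take T = {1}, X = ∅; then 1 ∈ (X ∪ T) ∪ (X ∩ T) but 1 ∉ (X ∪ T) ∩ X.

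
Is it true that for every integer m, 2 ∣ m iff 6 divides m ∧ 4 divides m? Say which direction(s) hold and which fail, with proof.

(→) This fails: take m = 2. Certainly 2 ∣ 2, but 6 ∤ 2.

(←) Suppose 6 ∣ m and 4 ∣ m. Any common multiple of 6 and 4 is a multiple of their lcm; here lcm(6, 4) = 6·4/gcd(6, 4) = 24/2 = 12, so 12 ∣ m. Since 2 ∣ 12, it follows that 2 ∣ m.

Only the reverse direction holds.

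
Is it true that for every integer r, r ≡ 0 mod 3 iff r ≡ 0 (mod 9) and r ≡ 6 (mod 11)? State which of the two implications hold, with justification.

[⇐] If r ≡ 0 (mod 9) and r ≡ 6 (mod 11), then by the Chinese remainder theorem r ≡ 72 (mod 99). Since 72 ≡ 0 (mod 3) and 3 ∣ 99, we get r ≡ 0 (mod 3).

[⇒] This fails: r = 0 gives 0 ≡ 0 (mod 3) but 0 ≡ 0 (mod 11), so the conjunction on the right does not hold.

The forward direction fails; the converse holds.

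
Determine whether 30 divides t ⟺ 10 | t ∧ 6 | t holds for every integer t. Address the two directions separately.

Both implications hold.

[⇒] If 30 ∣ t, write t = 30q. Since 30 = 3·10, t = 10·(3q), so 10 ∣ t; and since 30 = 5·6, t = 6·(5q), so 6 ∣ t.

[⇐] Suppose 10 ∣ t and 6 ∣ t. Any common multiple of 10 and 6 is a multiple of their lcm; here lcm(10, 6) = 10·6/gcd(10, 6) = 60/2 = 30, so 30 ∣ t.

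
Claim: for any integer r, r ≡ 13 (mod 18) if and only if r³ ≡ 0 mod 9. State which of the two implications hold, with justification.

[⇒] This fails: take r = 13. Then 13 ≡ 13 (mod 18), but 13³ = 2197 ≡ 1 (mod 9), not 0.

[⇐] This fails: take r = 0. Then 0³ = 0 ≡ 0 (mod 9), yet 0 ≡ 0 (mod 18), not 13.

Neither implication holds.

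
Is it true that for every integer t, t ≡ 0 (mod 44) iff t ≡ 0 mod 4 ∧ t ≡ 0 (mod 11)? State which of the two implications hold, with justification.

(→) Suppose t ≡ 0 (mod 44); write t = 44j + 0. Since 4 ∣ 44, reducing mod 4 gives t ≡ 0 (mod 4); since 11 ∣ 44, reducing mod 11 gives t ≡ 0 (mod 11).

(←) Conversely, if t ≡ 0 (mod 4) and t ≡ 0 (mod 11), then by the Chinese remainder theorem t ≡ 0 (mod 44). This is exactly t ≡ 0 (mod 44).

Both directions hold.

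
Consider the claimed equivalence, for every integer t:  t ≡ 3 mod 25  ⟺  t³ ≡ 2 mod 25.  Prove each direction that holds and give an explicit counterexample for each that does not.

Both implications hold.

(⟸) Suppose t³ ≡ 2 (mod 25). The only residue r in {0, …, 24} with r³ ≡ 2 (mod 25) is r = 3, so t ≡ 3 (mod 25).

(⟹) Suppose t ≡ 3 mod 25. Write t = 25j + 3. Then (25j + 3)³ = 15625j³ + 5625j² + 675j + 27 = 25(625j³ + 225j² + 27j + 1) + 2, so t³ ≡ 2 (mod 25).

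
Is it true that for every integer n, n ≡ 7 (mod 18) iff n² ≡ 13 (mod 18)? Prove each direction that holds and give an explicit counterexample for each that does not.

[⇒] Suppose n ≡ 7 (mod 18). Write n = 18j + 7. Then (18j + 7)² = 324j² + 252j + 49 = 18(18j² + 14j + 2) + 13, so n² ≡ 13 (mod 18).

[⇐] This fails: take n = 11. Then 11² = 121 ≡ 13 (mod 18), yet 11 ≡ 11 (mod 18), not 7.

Only the forward implication holds.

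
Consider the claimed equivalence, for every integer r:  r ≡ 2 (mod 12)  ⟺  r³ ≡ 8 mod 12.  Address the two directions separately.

Only the forward direction holds.

[⇒] Suppose r ≡ 2 (mod 12). Write r = 12j + 2. Then (12j + 2)³ = 1728j³ + 864j² + 144j + 8 = 12(144j³ + 72j² + 12j) + 8, so r³ ≡ 8 (mod 12).

[⇐] This fails: take r = 8. Then 8³ = 512 ≡ 8 (mod 12), yet 8 ≡ 8 (mod 12), not 2.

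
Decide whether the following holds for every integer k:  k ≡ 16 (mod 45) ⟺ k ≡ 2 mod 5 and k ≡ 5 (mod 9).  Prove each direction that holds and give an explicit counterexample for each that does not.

Neither direction holds.

(⟹) This fails: k = 16 gives 16 ≡ 16 (mod 45) but 16 ≡ 1 (mod 5), so the conjunction on the right does not hold.

(⟸) This fails: k = 32 satisfies both congruences on the right (32 ≡ 2 mod 5 and 32 ≡ 5 mod 9) yet 32 ≡ 32 (mod 45), not 16.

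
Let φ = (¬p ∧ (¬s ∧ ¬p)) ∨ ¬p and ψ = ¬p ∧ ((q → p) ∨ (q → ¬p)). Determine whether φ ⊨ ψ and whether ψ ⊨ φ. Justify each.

Both directions hold; the statement is true.

[⇒] Assume the antecedent. If q is true, the antecedent forces (q = T, p = F, s = F) or (q = T, p = F, s = T), and ¬p ∧ ((q → p) ∨ (q → ¬p)) holds there. If q is false, the antecedent forces (q = F, p = F, s = F) or (q = F, p = F, s = T), and ¬p ∧ ((q → p) ∨ (q → ¬p)) holds there. Either way ¬p ∧ ((q → p) ∨ (q → ¬p)) holds.

[⇐] Assume the antecedent. If q is true, the antecedent forces (q = T, p = F, s = F) or (q = T, p = F, s = T), and (¬p ∧ (¬s ∧ ¬p)) ∨ ¬p holds there. If q is false, the antecedent forces (q = F, p = F, s = F) or (q = F, p = F, s = T), and (¬p ∧ (¬s ∧ ¬p)) ∨ ¬p holds there. Either way (¬p ∧ (¬s ∧ ¬p)) ∨ ¬p holds.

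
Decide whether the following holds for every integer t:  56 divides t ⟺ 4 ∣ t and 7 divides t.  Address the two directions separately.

The forward direction holds; the converse fails.

(→) If 56 ∣ t, write t = 56q. Since 56 = 14·4, t = 4·(14q), so 4 ∣ t; and since 56 = 8·7, t = 7·(8q), so 7 ∣ t.

(←) This fails: take t = 28. Both 4 ∣ 28 and 7 ∣ 28, yet 28 is not a multiple of 56 (since 28 = 0·56 + 28), so 56 ∤ 28.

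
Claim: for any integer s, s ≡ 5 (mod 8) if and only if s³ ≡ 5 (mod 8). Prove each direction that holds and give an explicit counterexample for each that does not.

The biconditional holds.

Forward direction. Suppose s ≡ 5 (mod 8). Write s = 8j + 5. Then (8j + 5)³ = 512j³ + 960j² + 600j + 125 = 8(64j³ + 120j² + 75j + 15) + 5, so s³ ≡ 5 (mod 8).

Converse. Suppose s³ ≡ 5 (mod 8). The only residue r in {0, …, 7} with r³ ≡ 5 (mod 8) is r = 5, so s ≡ 5 (mod 8).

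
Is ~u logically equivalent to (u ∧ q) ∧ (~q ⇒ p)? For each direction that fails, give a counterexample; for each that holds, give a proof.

(→) This fails. Under p = F, u = F, q = F, the left side is true but the right side is false.

(←) This fails. Under p = F, u = T, q = T, the left side is false but the right side is true.

Neither direction holds.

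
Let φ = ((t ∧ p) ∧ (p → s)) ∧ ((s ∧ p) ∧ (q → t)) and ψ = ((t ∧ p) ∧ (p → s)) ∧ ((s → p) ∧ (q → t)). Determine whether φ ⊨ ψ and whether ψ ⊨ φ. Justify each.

(⇐) Assume the antecedent. If p is true, the antecedent forces (p = T, t = T, s = T, q = F) or (p = T, t = T, s = T, q = T), and the consequent holds there. If p is false, the antecedent cannot hold. Either way the consequent holds.

(⇒) Assume the antecedent. If p is true, the antecedent forces (p = T, t = T, s = T, q = F) or (p = T, t = T, s = T, q = T), and the consequent holds there. If p is false, the antecedent cannot hold. Either way the consequent holds.

Both directions hold; the statement is true.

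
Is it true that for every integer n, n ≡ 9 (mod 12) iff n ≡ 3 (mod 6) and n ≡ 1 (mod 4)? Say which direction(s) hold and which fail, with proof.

Both implications hold.

[⇐] If n ≡ 3 (mod 6) and n ≡ 1 (mod 4), then by the Chinese remainder theorem n ≡ 9 (mod 12). This is exactly n ≡ 9 (mod 12).

[⇒] Suppose n ≡ 9 (mod 12); write n = 12j + 9. Since 6 ∣ 12, reducing mod 6 gives n ≡ 9 ≡ 3 (mod 6); since 4 ∣ 12, reducing mod 4 gives n ≡ 9 ≡ 1 (mod 4).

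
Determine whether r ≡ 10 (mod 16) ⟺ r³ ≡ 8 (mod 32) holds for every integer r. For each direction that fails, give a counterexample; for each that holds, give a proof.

Not equivalent: only (⇒) holds.

(⇒) Suppose r ≡ 10 (mod 16). Working modulo 32, r ∈ {10, 26}; for each such r, r³ ≡ 8 (mod 32).

(⇐) This fails: take r = 2. Then 2³ = 8 ≡ 8 (mod 32), yet 2 ≡ 2 (mod 16), not 10.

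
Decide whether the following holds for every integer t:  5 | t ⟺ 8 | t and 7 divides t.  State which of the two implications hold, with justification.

Neither implication holds.

(⇒) This fails: take t = 5. Certainly 5 ∣ 5, but 8 ∤ 5.

(⇐) This fails: take t = 56. Both 8 ∣ 56 and 7 ∣ 56, yet 56 is not a multiple of 5 (since 56 = 11·5 + 1), so 5 ∤ 56.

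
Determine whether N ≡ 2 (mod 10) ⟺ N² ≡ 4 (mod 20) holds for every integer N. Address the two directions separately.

(⟸) This fails: take N = 8. Then 8² = 64 ≡ 4 (mod 20), yet 8 ≡ 8 (mod 10), not 2.

(⟹) Suppose N ≡ 2 (mod 10). Working modulo 20, N ∈ {2, 12}; for each such r, r² ≡ 4 (mod 20).

(⇒) holds; (⇐) fails.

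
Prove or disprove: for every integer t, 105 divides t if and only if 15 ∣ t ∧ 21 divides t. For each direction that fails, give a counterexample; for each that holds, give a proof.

[⇐] Suppose 15 ∣ t and 21 ∣ t. Any common multiple of 15 and 21 is a multiple of their lcm; here lcm(15, 21) = 15·21/gcd(15, 21) = 315/3 = 105, so 105 ∣ t.

[⇒] If 105 ∣ t, write t = 105q. Since 105 = 7·15, t = 15·(7q), so 15 ∣ t; and since 105 = 5·21, t = 21·(5q), so 21 ∣ t.

Both directions hold.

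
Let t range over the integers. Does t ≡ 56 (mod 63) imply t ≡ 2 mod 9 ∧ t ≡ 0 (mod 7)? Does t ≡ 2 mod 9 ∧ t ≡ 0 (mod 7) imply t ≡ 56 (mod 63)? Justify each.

The biconditional holds.

Forward direction. Suppose t ≡ 56 (mod 63); write t = 63j + 56. Since 9 ∣ 63, reducing mod 9 gives t ≡ 56 ≡ 2 (mod 9); since 7 ∣ 63, reducing mod 7 gives t ≡ 56 ≡ 0 (mod 7).

Converse. If t ≡ 2 (mod 9) and t ≡ 0 (mod 7), then by the Chinese remainder theorem t ≡ 56 (mod 63). This is exactly t ≡ 56 (mod 63).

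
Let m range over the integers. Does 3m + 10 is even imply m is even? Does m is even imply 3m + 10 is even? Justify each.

Equivalent; both directions hold.

(⇒) Suppose 3m + 10 is even. Since 3 is odd, 3m and m have the same parity, so 3m + 10 ≡ m + 10 (mod 2). As 10 is even, 3m + 10 is even exactly when m is even. Thus m is even.

(⇐) Conversely, suppose m is even; write m = 2j. Then 3m + 10 = 3·(2j) + 10 = 2·3j + 10, which is even.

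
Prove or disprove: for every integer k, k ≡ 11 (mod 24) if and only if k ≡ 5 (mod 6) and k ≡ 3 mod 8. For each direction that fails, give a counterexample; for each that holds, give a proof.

(←) If k ≡ 5 (mod 6) and k ≡ 3 (mod 8), then by the Chinese remainder theorem k ≡ 11 (mod 24). This is exactly k ≡ 11 (mod 24).

(→) Suppose k ≡ 11 (mod 24); write k = 24j + 11. Since 6 ∣ 24, reducing mod 6 gives k ≡ 11 ≡ 5 (mod 6); since 8 ∣ 24, reducing mod 8 gives k ≡ 11 ≡ 3 (mod 8).

Equivalent; both directions hold.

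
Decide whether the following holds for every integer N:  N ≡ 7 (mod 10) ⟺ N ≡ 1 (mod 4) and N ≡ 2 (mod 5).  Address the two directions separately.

Not equivalent: only (⇐) holds.

[⇒] This fails: N = 7 gives 7 ≡ 7 (mod 10) but 7 ≡ 3 (mod 4), so the conjunction on the right does not hold.

[⇐] Conversely, if N ≡ 1 (mod 4) and N ≡ 2 (mod 5), then by the Chinese remainder theorem N ≡ 17 (mod 20). Since 17 ≡ 7 (mod 10) and 10 ∣ 20, we get N ≡ 7 (mod 10).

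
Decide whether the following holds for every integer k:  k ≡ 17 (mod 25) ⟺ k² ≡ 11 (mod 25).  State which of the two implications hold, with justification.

(→) This fails: take k = 17. Then 17 ≡ 17 (mod 25), but 17² = 289 ≡ 14 (mod 25), not 11.

(←) This fails: take k = 6. Then 6² = 36 ≡ 11 (mod 25), yet 6 ≡ 6 (mod 25), not 17.

Neither implication holds.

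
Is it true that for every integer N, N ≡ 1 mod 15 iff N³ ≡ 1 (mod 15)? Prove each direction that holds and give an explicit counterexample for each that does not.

(⟸) Suppose N³ ≡ 1 (mod 15). The only residue r in {0, …, 14} with r³ ≡ 1 (mod 15) is r = 1, so N ≡ 1 (mod 15).

(⟹) Suppose N ≡ 1 mod 15. Write N = 15j + 1. Then (15j + 1)³ = 3375j³ + 675j² + 45j + 1 = 15(225j³ + 45j² + 3j) + 1, so N³ ≡ 1 (mod 15).

Both directions hold.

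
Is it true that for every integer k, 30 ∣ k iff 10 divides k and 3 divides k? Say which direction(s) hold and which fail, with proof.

Both directions hold; the statement is true.

(⟹) If 30 ∣ k, write k = 30q. Since 30 = 3·10, k = 10·(3q), so 10 ∣ k; and since 30 = 10·3, k = 3·(10q), so 3 ∣ k.

(⟸) Suppose 10 ∣ k and 3 ∣ k. Any common multiple of 10 and 3 is a multiple of their lcm; here gcd(10, 3) = 1, so lcm(10, 3) = 10·3 = 30, so 30 ∣ k.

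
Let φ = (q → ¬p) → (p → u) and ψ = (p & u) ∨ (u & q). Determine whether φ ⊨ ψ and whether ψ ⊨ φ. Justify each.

Forward direction. This fails. Under u = F, q = F, p = F, the left side is true but the right side is false.

Converse. Assume the antecedent. If u is true, (q → ¬p) → (p → u) reduces to true regardless of the other variables. If u is false, the antecedent cannot hold. Either way (q → ¬p) → (p → u) holds.

(⇒) fails; (⇐) holds.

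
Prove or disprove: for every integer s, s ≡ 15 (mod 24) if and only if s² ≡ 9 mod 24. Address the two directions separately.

(→) Suppose s ≡ 15 (mod 24). Write s = 24j + 15. Then (24j + 15)² = 576j² + 720j + 225 = 24(24j² + 30j + 9) + 9, so s² ≡ 9 (mod 24).

(←) This fails: take s = 3. Then 3² = 9 ≡ 9 (mod 24), yet 3 ≡ 3 (mod 24), not 15.

(⇒) holds; (⇐) fails.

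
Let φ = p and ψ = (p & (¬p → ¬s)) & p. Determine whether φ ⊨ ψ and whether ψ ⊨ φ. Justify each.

(⇐) Assume the antecedent. If s is true, the antecedent forces (s = T, p = T), and p holds there. If s is false, the antecedent forces (s = F, p = T), and p holds there. Either way p holds.

(⇒) Assume the antecedent. If s is true, the antecedent forces (s = T, p = T), and (p & (¬p → ¬s)) & p holds there. If s is false, the antecedent forces (s = F, p = T), and (p & (¬p → ¬s)) & p holds there. Either way (p & (¬p → ¬s)) & p holds.

The biconditional holds.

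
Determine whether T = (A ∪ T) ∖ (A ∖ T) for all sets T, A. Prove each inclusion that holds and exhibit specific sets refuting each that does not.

The two sets are equal.

(⟹) Let x ∈ T. Then either x ∈ T and x ∉ A; or x ∈ T ∩ A. In each case x ∈ (A ∪ T) ∖ (A ∖ T), so T ⊆ (A ∪ T) ∖ (A ∖ T).

(⟸) Let x ∈ (A ∪ T) ∖ (A ∖ T). Then either x ∈ T and x ∉ A; or x ∈ T ∩ A. In each case x ∈ T, so (A ∪ T) ∖ (A ∖ T) ⊆ T.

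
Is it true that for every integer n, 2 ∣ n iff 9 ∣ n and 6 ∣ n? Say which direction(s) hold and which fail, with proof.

(→) This fails: take n = 2. Certainly 2 ∣ 2, but 9 ∤ 2.

(←) Suppose 9 ∣ n and 6 ∣ n. Any common multiple of 9 and 6 is a multiple of their lcm; here lcm(9, 6) = 9·6/gcd(9, 6) = 54/3 = 18, so 18 ∣ n. Since 2 ∣ 18, it follows that 2 ∣ n.

Not equivalent: only (⇐) holds.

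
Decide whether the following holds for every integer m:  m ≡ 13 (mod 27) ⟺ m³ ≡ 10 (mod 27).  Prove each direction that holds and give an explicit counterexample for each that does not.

(⇐) This fails: take m = 4. Then 4³ = 64 ≡ 10 (mod 27), yet 4 ≡ 4 (mod 27), not 13.

(⇒) Suppose m ≡ 13 (mod 27). Write m = 27j + 13. Then (27j + 13)³ = 19683j³ + 28431j² + 13689j + 2197 = 27(729j³ + 1053j² + 507j + 81) + 10, so m³ ≡ 10 (mod 27).

Only the forward implication holds.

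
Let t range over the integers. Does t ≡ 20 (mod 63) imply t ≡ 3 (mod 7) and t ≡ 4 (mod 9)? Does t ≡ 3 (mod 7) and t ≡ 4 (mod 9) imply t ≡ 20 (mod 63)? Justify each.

(→) This fails: t = 20 gives 20 ≡ 20 (mod 63) but 20 ≡ 6 (mod 7), so the conjunction on the right does not hold.

(←) This fails: t = 31 satisfies both congruences on the right (31 ≡ 3 mod 7 and 31 ≡ 4 mod 9) yet 31 ≡ 31 (mod 63), not 20.

Neither implication holds.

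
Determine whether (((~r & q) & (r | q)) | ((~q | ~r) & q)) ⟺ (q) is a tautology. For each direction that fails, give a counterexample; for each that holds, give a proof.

Only the forward implication holds.

Converse. This fails. Under q = T, r = T, the left side is false but the right side is true.

Forward direction. Assume the antecedent. If q is true, q reduces to true regardless of the other variables. If q is false, the antecedent cannot hold. Either way q holds.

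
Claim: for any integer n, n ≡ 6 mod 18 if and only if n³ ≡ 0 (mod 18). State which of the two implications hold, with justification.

(⇒) holds; (⇐) fails.

[⇒] Suppose n ≡ 6 mod 18. Write n = 18j + 6. Then (18j + 6)³ = 5832j³ + 5832j² + 1944j + 216 = 18(324j³ + 324j² + 108j + 12) + 0, so n³ ≡ 0 (mod 18).

[⇐] This fails: take n = 0. Then 0³ = 0 ≡ 0 (mod 18), yet 0 ≡ 0 (mod 18), not 6.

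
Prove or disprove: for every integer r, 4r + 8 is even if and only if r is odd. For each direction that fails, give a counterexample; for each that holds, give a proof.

Only the converse holds.

(⇒) This fails: take r = 4. Then 4r + 8 = 24, which is even, yet r = 4 is even, not odd.

(⇐) Suppose r is odd. Since 4 is even, 4r is even for every r, so 4r + 8 has the same parity as 8, which is even. Hence 4r + 8 is even.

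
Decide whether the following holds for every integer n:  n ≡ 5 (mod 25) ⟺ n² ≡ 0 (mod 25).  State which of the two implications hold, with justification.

The forward direction holds; the converse fails.

Forward direction. Suppose n ≡ 5 (mod 25). Write n = 25j + 5. Then (25j + 5)² = 625j² + 250j + 25 = 25(25j² + 10j + 1) + 0, so n² ≡ 0 (mod 25).

Converse. This fails: take n = 0. Then 0² = 0 ≡ 0 (mod 25), yet 0 ≡ 0 (mod 25), not 5.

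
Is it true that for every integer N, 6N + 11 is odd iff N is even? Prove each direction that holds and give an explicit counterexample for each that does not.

Forward direction. This fails: take N = 7. Then 6N + 11 = 53, which is odd, yet N = 7 is odd, not even.

Converse. Suppose N is even. Since 6 is even, 6N is even for every N, so 6N + 11 has the same parity as 11, which is odd. Hence 6N + 11 is odd.

Not equivalent: only (⇐) holds.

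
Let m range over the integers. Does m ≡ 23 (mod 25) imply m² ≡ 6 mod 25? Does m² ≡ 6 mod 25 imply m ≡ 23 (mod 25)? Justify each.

Both directions fail.

[⇒] This fails: take m = 23. Then 23 ≡ 23 (mod 25), but 23² = 529 ≡ 4 (mod 25), not 6.

[⇐] This fails: take m = 9. Then 9² = 81 ≡ 6 (mod 25), yet 9 ≡ 9 (mod 25), not 23.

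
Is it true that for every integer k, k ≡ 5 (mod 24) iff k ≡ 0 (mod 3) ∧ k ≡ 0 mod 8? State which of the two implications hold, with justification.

(⟹) This fails: k = 5 gives 5 ≡ 5 (mod 24) but 5 ≡ 2 (mod 3), so the conjunction on the right does not hold.

(⟸) This fails: k = 0 satisfies both congruences on the right (0 ≡ 0 mod 3 and 0 ≡ 0 mod 8) yet 0 ≡ 0 (mod 24), not 5.

Neither direction holds.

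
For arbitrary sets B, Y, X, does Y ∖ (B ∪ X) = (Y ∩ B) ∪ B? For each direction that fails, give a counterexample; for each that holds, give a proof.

Both inclusions fail.

(⟹) This inclusion fails. Take B = ∅, Y = {1}, X = ∅; then 1 ∈ Y ∖ (B ∪ X) but 1 ∉ (Y ∩ B) ∪ B.

(⟸) This inclusion fails. Take B = {1}, Y = ∅, X = ∅; then 1 ∈ (Y ∩ B) ∪ B but 1 ∉ Y ∖ (B ∪ X).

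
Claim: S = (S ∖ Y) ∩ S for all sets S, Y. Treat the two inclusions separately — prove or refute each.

(⊇) Let x ∈ (S ∖ Y) ∩ S. Then x ∈ S and x ∉ Y, from which x ∈ S.

(⊆) This inclusion fails. Take S = {1}, Y = {1}; then 1 ∈ S but 1 ∉ (S ∖ Y) ∩ S.

The sets are not equal: only the reverse inclusion holds.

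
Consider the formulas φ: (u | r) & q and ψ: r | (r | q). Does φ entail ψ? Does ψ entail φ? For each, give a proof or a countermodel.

[⇒] Assume the antecedent. If u is true, the antecedent forces (u = T, q = T, r = F) or (u = T, q = T, r = T), and r | (r | q) holds there. If u is false, the antecedent forces (u = F, q = T, r = T), and r | (r | q) holds there. Either way r | (r | q) holds.

[⇐] This fails. Under u = F, q = T, r = F, the left side is false but the right side is true.

Only the forward direction holds.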